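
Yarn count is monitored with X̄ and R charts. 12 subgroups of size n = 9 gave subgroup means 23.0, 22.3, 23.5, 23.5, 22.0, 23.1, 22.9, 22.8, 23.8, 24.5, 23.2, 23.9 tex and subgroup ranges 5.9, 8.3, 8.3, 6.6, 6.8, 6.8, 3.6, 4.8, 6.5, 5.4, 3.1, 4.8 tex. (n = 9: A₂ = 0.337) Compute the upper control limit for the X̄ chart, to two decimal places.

25.20

X̄̄ = (23.0 + 22.3 + 23.5 + 23.5 + 22.0 + 23.1 + 22.9 + 22.8 + 23.8 + 24.5 + 23.2 + 23.9) / 12 = 278.5000 / 12 = 23.2083
R̄ = (5.9 + 8.3 + 8.3 + 6.6 + 6.8 + 6.8 + 3.6 + 4.8 + 6.5 + 5.4 + 3.1 + 4.8) / 12 = 70.9000 / 12 = 5.9083
UCL = X̄̄ + A₂·R̄ = 23.2083 + 0.337 × 5.9083 = 25.1994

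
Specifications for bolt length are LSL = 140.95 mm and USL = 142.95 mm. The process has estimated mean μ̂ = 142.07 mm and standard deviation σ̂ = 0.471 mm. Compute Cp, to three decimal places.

0.708

Cp = (USL − LSL) / (6σ̂) = (142.95 − 140.95) / (6 × 0.471) = 2.0000 / 2.8260 = 0.7077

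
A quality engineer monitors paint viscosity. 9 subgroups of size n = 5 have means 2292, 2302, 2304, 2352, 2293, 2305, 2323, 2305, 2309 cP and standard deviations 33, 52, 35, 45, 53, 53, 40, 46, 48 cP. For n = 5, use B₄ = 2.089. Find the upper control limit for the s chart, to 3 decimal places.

s̄ = (33 + 52 + 35 + 45 + 53 + 53 + 40 + 46 + 48) / 9 = 45.0000
UCL_s = B₄·s̄ = 2.089 × 45.0000 = 94.0050

94.005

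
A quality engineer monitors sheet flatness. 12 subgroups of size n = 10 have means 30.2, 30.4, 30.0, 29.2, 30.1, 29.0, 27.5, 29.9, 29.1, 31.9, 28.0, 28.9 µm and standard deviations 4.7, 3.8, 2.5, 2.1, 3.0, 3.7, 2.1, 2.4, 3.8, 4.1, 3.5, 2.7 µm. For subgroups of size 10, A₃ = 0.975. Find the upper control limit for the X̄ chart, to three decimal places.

X̄̄ = (30.2 + 30.4 + 30.0 + 29.2 + 30.1 + 29.0 + 27.5 + 29.9 + 29.1 + 31.9 + 28.0 + 28.9) / 12 = 29.5167
s̄ = (4.7 + 3.8 + 2.5 + 2.1 + 3.0 + 3.7 + 2.1 + 2.4 + 3.8 + 4.1 + 3.5 + 2.7) / 12 = 3.2000
UCL = X̄̄ + A₃·s̄ = 29.5167 + 0.975 × 3.2000 = 32.6367

32.637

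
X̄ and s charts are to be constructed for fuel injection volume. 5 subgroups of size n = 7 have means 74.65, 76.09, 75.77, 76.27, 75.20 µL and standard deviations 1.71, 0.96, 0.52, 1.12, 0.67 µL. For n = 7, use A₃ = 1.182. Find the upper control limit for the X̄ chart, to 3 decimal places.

76.773

X̄̄ = (74.65 + 76.09 + 75.77 + 76.27 + 75.20) / 5 = 75.5960
s̄ = (1.71 + 0.96 + 0.52 + 1.12 + 0.67) / 5 = 0.9960
UCL = X̄̄ + A₃·s̄ = 75.5960 + 1.182 × 0.9960 = 76.7733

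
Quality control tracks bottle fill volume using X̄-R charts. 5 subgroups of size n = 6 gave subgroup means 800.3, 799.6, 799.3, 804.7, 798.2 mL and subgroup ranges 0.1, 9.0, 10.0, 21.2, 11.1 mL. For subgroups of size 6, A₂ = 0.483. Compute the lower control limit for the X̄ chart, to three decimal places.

X̄̄ = (800.3 + 799.6 + 799.3 + 804.7 + 798.2) / 5 = 4002.1000 / 5 = 800.4200
R̄ = (0.1 + 9.0 + 10.0 + 21.2 + 11.1) / 5 = 51.4000 / 5 = 10.2800
LCL = X̄̄ − A₂·R̄ = 800.4200 − 0.483 × 10.2800 = 795.4548

795.455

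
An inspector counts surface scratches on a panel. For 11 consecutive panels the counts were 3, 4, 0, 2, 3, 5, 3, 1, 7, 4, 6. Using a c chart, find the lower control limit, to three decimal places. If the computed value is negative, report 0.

c̄ = (3 + 4 + 0 + 2 + 3 + 5 + 3 + 1 + 7 + 4 + 6) / 11 = 38 / 11 = 3.4545
LCL = c̄ − 3√c̄ = 3.4545 − 3 × 1.8586 = -2.1214 → 0 (cannot be negative)

0.000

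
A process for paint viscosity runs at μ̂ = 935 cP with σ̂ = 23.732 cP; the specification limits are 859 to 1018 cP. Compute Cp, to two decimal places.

1.12

Cp = (USL − LSL) / (6σ̂) = (1018 − 859) / (6 × 23.732) = 159.0000 / 142.3920 = 1.1166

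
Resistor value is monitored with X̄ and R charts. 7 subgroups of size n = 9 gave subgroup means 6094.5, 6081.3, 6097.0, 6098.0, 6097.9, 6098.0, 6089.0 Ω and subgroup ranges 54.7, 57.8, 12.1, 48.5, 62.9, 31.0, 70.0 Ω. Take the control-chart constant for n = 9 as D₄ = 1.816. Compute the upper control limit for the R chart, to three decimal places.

87.427

R̄ = (54.7 + 57.8 + 12.1 + 48.5 + 62.9 + 31.0 + 70.0) / 7 = 337.0000 / 7 = 48.1429
UCL_R = D₄·R̄ = 1.816 × 48.1429 = 87.4274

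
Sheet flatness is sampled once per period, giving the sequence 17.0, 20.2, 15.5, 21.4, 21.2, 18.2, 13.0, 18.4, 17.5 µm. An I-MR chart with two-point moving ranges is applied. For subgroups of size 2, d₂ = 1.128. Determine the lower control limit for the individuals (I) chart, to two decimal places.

X̄ = (17.0 + 20.2 + 15.5 + 21.4 + 21.2 + 18.2 + 13.0 + 18.4 + 17.5) / 9 = 18.0444
Moving ranges: 3.2, 4.7, 5.9, 0.2, 3.0, 5.2, 5.4, 0.9; M̄R̄ = 28.5000 / 8 = 3.5625
LCL = X̄ − 3·M̄R̄/d₂ = 18.0444 − 3 × 3.5625 / 1.128 = 8.5697

8.57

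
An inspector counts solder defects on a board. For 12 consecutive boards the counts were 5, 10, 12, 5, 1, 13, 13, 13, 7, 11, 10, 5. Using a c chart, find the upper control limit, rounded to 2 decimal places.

17.62

c̄ = (5 + 10 + 12 + 5 + 1 + 13 + 13 + 13 + 7 + 11 + 10 + 5) / 12 = 105 / 12 = 8.7500
UCL = c̄ + 3√c̄ = 8.7500 + 3 × √8.7500 = 8.7500 + 3 × 2.9580 = 17.6241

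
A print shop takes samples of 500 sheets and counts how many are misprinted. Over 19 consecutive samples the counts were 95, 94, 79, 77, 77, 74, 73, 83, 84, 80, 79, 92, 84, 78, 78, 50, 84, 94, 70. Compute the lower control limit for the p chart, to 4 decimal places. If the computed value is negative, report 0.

0.1113

p̄ = Σdᵢ / (k·n) = 1525 / (19 × 500) = 0.16053
LCL = p̄ − 3·√(p̄(1−p̄)/n) = 0.16053 − 3 × 0.01642 = 0.11128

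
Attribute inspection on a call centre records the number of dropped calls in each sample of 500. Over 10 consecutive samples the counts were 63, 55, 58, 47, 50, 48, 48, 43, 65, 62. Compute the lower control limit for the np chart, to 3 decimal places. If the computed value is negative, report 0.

p̄ = Σdᵢ / (k·n) = 539 / (10 × 500) = 0.10780
LCL = np̄ − 3·√(np̄(1−p̄)) = 53.9000 − 3 × 6.9347 = 33.0960

33.096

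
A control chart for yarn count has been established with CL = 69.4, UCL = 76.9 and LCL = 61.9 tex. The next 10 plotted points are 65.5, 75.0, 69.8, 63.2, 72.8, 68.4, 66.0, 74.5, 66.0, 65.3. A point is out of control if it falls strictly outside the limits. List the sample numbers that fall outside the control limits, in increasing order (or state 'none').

none

All 10 points lie within [61.9, 76.9].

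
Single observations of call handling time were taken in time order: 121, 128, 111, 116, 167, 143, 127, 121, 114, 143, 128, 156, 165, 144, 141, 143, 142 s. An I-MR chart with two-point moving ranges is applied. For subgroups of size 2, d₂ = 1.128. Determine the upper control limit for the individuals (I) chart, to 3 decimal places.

175.942

X̄ = (121 + 128 + 111 + 116 + 167 + 143 + 127 + 121 + 114 + 143 + 128 + 156 + 165 + 144 + 141 + 143 + 142) / 17 = 135.8824
Moving ranges: 7, 17, 5, 51, 24, 16, 6, 7, 29, 15, 28, 9, 21, 3, 2, 1; M̄R̄ = 241.0000 / 16 = 15.0625
UCL = X̄ + 3·M̄R̄/d₂ = 135.8824 + 3 × 15.0625 / 1.128 = 175.9422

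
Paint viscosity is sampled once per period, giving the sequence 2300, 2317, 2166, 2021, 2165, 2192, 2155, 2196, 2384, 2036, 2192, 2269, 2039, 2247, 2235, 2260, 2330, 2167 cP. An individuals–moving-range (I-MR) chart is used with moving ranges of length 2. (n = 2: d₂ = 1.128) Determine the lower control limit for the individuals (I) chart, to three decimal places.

1884.952

X̄ = (2300 + 2317 + 2166 + 2021 + 2165 + 2192 + 2155 + 2196 + 2384 + 2036 + 2192 + 2269 + 2039 + 2247 + 2235 + 2260 + 2330 + 2167) / 18 = 2203.9444
Moving ranges: 17, 151, 145, 144, 27, 37, 41, 188, 348, 156, 77, 230, 208, 12, 25, 70, 163; M̄R̄ = 2039.0000 / 17 = 119.9412
LCL = X̄ − 3·M̄R̄/d₂ = 2203.9444 − 3 × 119.9412 / 1.128 = 1884.9520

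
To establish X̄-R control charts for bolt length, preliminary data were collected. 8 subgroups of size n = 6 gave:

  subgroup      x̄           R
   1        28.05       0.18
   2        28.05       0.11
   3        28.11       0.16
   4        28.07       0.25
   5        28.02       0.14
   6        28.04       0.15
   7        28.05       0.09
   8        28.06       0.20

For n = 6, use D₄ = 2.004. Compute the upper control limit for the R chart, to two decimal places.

R̄ = (0.18 + 0.11 + 0.16 + 0.25 + 0.14 + 0.15 + 0.09 + 0.20) / 8 = 1.2800 / 8 = 0.1600
UCL_R = D₄·R̄ = 2.004 × 0.1600 = 0.3206

0.32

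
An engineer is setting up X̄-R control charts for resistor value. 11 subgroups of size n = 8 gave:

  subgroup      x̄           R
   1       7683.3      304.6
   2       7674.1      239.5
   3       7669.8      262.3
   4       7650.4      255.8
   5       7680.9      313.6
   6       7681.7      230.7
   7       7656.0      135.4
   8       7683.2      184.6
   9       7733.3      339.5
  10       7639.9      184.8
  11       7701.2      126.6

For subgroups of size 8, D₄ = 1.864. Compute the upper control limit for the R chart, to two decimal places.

436.75

R̄ = (304.6 + 239.5 + 262.3 + 255.8 + 313.6 + 230.7 + 135.4 + 184.6 + 339.5 + 184.8 + 126.6) / 11 = 2577.4000 / 11 = 234.3091
UCL_R = D₄·R̄ = 1.864 × 234.3091 = 436.7521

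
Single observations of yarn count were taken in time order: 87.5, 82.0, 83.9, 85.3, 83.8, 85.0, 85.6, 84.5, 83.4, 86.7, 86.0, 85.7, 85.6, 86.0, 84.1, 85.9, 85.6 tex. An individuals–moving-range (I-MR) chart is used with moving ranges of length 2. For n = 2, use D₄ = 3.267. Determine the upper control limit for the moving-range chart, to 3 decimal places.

4.717

Moving ranges: 5.5, 1.9, 1.4, 1.5, 1.2, 0.6, 1.1, 1.1, 3.3, 0.7, 0.3, 0.1, 0.4, 1.9, 1.8, 0.3; M̄R̄ = 23.1000 / 16 = 1.4438
UCL_MR = D₄·M̄R̄ = 3.267 × 1.4438 = 4.7167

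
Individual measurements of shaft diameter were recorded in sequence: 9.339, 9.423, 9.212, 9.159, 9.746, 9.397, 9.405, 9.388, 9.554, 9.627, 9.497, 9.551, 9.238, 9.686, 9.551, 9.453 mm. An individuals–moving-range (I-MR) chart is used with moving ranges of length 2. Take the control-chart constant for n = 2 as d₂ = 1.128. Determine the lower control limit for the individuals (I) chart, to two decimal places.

X̄ = (9.339 + 9.423 + 9.212 + 9.159 + 9.746 + 9.397 + 9.405 + 9.388 + 9.554 + 9.627 + 9.497 + 9.551 + 9.238 + 9.686 + 9.551 + 9.453) / 16 = 9.4516
Moving ranges: 0.084, 0.211, 0.053, 0.587, 0.349, 0.008, 0.017, 0.166, 0.073, 0.130, 0.054, 0.313, 0.448, 0.135, 0.098; M̄R̄ = 2.7260 / 15 = 0.1817
LCL = X̄ − 3·M̄R̄/d₂ = 9.4516 − 3 × 0.1817 / 1.128 = 8.9683

8.97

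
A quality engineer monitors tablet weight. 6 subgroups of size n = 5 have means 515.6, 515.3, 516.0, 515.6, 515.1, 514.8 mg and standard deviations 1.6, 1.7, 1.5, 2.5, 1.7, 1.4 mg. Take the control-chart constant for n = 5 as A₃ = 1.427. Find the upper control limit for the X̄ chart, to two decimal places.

X̄̄ = (515.6 + 515.3 + 516.0 + 515.6 + 515.1 + 514.8) / 6 = 515.4000
s̄ = (1.6 + 1.7 + 1.5 + 2.5 + 1.7 + 1.4) / 6 = 1.7333
UCL = X̄̄ + A₃·s̄ = 515.4000 + 1.427 × 1.7333 = 517.8735

517.87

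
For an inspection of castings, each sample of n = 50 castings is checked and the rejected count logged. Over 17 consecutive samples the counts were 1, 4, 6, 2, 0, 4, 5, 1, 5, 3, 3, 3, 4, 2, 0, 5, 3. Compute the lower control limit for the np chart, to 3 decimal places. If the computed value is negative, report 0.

p̄ = Σdᵢ / (k·n) = 51 / (17 × 50) = 0.06000
LCL = np̄ − 3·√(np̄(1−p̄)) = 3.0000 − 3 × 1.6793 = -2.0379 → 0 (negative, so LCL = 0)

0.000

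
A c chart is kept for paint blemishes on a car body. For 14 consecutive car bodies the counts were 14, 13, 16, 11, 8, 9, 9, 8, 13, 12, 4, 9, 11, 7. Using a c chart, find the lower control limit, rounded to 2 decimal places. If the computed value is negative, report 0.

c̄ = (14 + 13 + 16 + 11 + 8 + 9 + 9 + 8 + 13 + 12 + 4 + 9 + 11 + 7) / 14 = 144 / 14 = 10.2857
LCL = c̄ − 3√c̄ = 10.2857 − 3 × 3.2071 = 0.6643

0.66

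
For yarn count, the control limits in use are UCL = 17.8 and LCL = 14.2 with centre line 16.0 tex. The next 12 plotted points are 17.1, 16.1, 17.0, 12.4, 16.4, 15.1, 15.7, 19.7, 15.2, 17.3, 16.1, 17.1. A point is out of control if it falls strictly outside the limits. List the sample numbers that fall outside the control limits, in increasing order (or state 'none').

Compare each point to [14.2, 17.8]: sample 4 = 12.4 < LCL; sample 8 = 19.7 > UCL.

4, 8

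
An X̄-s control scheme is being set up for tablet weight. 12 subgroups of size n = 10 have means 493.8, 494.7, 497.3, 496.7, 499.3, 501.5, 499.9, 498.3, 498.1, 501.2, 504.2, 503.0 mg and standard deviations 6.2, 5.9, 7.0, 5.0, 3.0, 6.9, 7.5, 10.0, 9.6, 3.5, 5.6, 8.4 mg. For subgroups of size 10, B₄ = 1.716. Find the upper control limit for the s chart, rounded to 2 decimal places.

11.24

s̄ = (6.2 + 5.9 + 7.0 + 5.0 + 3.0 + 6.9 + 7.5 + 10.0 + 9.6 + 3.5 + 5.6 + 8.4) / 12 = 6.5500
UCL_s = B₄·s̄ = 1.716 × 6.5500 = 11.2398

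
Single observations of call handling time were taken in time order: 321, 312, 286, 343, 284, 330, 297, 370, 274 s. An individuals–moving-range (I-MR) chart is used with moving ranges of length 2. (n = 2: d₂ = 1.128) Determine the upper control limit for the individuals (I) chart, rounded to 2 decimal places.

X̄ = (321 + 312 + 286 + 343 + 284 + 330 + 297 + 370 + 274) / 9 = 313.0000
Moving ranges: 9, 26, 57, 59, 46, 33, 73, 96; M̄R̄ = 399.0000 / 8 = 49.8750
UCL = X̄ + 3·M̄R̄/d₂ = 313.0000 + 3 × 49.8750 / 1.128 = 445.6463

445.65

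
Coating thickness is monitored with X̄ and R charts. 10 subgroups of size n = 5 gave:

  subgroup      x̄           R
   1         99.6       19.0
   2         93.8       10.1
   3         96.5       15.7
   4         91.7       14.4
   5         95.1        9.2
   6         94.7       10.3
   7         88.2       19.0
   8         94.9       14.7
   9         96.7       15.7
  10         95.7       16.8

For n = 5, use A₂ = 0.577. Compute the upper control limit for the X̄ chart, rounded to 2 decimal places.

X̄̄ = (99.6 + 93.8 + 96.5 + 91.7 + 95.1 + 94.7 + 88.2 + 94.9 + 96.7 + 95.7) / 10 = 946.9000 / 10 = 94.6900
R̄ = (19.0 + 10.1 + 15.7 + 14.4 + 9.2 + 10.3 + 19.0 + 14.7 + 15.7 + 16.8) / 10 = 144.9000 / 10 = 14.4900
UCL = X̄̄ + A₂·R̄ = 94.6900 + 0.577 × 14.4900 = 103.0507

103.05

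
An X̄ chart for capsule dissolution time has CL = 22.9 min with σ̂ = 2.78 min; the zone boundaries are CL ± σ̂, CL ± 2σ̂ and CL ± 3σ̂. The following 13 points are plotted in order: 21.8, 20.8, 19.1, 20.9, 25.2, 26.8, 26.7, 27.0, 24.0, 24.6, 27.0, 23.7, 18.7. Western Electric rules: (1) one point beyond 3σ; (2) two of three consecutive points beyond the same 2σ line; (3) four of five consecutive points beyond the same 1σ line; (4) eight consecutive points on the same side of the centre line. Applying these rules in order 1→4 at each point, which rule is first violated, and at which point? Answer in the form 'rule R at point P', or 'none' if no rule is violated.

Zone of each point (C = within 1σ̂, B = 1σ̂–2σ̂, A = 2σ̂–3σ̂, * = beyond 3σ̂; sign = side of CL): 1:-C, 2:-C, 3:-B, 4:-C, 5:+C, 6:+B, 7:+B, 8:+B, 9:+C, 10:+C, 11:+B, 12:+C, 13:-B
Rule 4 (eight consecutive points on the same side of the centre line) is satisfied at point 12.

rule 4 at point 12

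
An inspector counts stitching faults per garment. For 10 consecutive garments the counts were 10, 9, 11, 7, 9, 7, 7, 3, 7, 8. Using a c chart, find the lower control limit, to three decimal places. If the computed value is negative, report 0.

0.000

c̄ = (10 + 9 + 11 + 7 + 9 + 7 + 7 + 3 + 7 + 8) / 10 = 78 / 10 = 7.8000
LCL = c̄ − 3√c̄ = 7.8000 − 3 × 2.7928 = -0.5785 → 0 (cannot be negative)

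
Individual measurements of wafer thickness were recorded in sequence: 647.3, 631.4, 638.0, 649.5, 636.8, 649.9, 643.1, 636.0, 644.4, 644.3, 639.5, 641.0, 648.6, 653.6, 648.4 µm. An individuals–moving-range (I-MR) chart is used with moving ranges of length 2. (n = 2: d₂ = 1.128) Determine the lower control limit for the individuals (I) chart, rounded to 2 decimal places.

X̄ = (647.3 + 631.4 + 638.0 + 649.5 + 636.8 + 649.9 + 643.1 + 636.0 + 644.4 + 644.3 + 639.5 + 641.0 + 648.6 + 653.6 + 648.4) / 15 = 643.4533
Moving ranges: 15.9, 6.6, 11.5, 12.7, 13.1, 6.8, 7.1, 8.4, 0.1, 4.8, 1.5, 7.6, 5.0, 5.2; M̄R̄ = 106.3000 / 14 = 7.5929
LCL = X̄ − 3·M̄R̄/d₂ = 643.4533 − 3 × 7.5929 / 1.128 = 623.2596

623.26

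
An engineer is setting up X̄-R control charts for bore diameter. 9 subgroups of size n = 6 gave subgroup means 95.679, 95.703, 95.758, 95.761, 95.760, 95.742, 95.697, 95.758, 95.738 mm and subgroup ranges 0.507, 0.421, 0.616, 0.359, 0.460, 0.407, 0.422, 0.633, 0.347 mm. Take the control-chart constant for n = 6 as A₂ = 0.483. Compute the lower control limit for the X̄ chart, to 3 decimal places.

X̄̄ = (95.679 + 95.703 + 95.758 + 95.761 + 95.760 + 95.742 + 95.697 + 95.758 + 95.738) / 9 = 861.5960 / 9 = 95.7329
R̄ = (0.507 + 0.421 + 0.616 + 0.359 + 0.460 + 0.407 + 0.422 + 0.633 + 0.347) / 9 = 4.1720 / 9 = 0.4636
LCL = X̄̄ − A₂·R̄ = 95.7329 − 0.483 × 0.4636 = 95.5090

95.509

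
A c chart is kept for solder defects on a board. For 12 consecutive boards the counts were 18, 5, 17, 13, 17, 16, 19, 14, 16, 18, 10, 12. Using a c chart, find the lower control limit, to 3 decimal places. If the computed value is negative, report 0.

c̄ = (18 + 5 + 17 + 13 + 17 + 16 + 19 + 14 + 16 + 18 + 10 + 12) / 12 = 175 / 12 = 14.5833
LCL = c̄ − 3√c̄ = 14.5833 − 3 × 3.8188 = 3.1269

3.127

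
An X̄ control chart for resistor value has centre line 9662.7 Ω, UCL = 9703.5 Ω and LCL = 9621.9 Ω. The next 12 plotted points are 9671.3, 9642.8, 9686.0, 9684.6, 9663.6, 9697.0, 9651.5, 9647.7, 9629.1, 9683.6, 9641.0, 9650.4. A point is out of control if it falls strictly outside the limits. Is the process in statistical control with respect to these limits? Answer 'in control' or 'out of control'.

All 12 points lie within [9621.9, 9703.5].

in control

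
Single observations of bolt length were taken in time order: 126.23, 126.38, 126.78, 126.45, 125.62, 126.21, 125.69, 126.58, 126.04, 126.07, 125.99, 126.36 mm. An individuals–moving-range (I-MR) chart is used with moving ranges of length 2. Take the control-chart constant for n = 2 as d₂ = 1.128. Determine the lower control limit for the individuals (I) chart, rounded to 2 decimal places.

X̄ = (126.23 + 126.38 + 126.78 + 126.45 + 125.62 + 126.21 + 125.69 + 126.58 + 126.04 + 126.07 + 125.99 + 126.36) / 12 = 126.2000
Moving ranges: 0.15, 0.40, 0.33, 0.83, 0.59, 0.52, 0.89, 0.54, 0.03, 0.08, 0.37; M̄R̄ = 4.7300 / 11 = 0.4300
LCL = X̄ − 3·M̄R̄/d₂ = 126.2000 − 3 × 0.4300 / 1.128 = 125.0564

125.06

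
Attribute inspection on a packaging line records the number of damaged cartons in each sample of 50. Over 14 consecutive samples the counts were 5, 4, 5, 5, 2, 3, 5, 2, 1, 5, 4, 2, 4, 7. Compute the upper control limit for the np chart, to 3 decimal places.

9.517

p̄ = Σdᵢ / (k·n) = 54 / (14 × 50) = 0.07714
UCL = np̄ + 3·√(np̄(1−p̄)) = 3.8571 + 3 × √(3.8571×0.92286) = 3.8571 + 3 × 1.8867 = 9.5172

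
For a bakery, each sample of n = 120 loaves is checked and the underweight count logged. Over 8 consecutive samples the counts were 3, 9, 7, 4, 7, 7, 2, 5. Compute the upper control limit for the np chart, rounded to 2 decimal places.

12.37

p̄ = Σdᵢ / (k·n) = 44 / (8 × 120) = 0.04583
UCL = np̄ + 3·√(np̄(1−p̄)) = 5.5000 + 3 × √(5.5000×0.95417) = 5.5000 + 3 × 2.2908 = 12.3725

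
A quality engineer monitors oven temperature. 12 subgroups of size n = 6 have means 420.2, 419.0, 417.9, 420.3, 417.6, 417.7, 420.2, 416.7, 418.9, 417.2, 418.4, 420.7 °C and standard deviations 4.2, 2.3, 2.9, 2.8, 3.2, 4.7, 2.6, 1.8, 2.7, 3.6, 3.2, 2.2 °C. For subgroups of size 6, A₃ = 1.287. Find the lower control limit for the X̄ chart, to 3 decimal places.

X̄̄ = (420.2 + 419.0 + 417.9 + 420.3 + 417.6 + 417.7 + 420.2 + 416.7 + 418.9 + 417.2 + 418.4 + 420.7) / 12 = 418.7333
s̄ = (4.2 + 2.3 + 2.9 + 2.8 + 3.2 + 4.7 + 2.6 + 1.8 + 2.7 + 3.6 + 3.2 + 2.2) / 12 = 3.0167
LCL = X̄̄ − A₃·s̄ = 418.7333 − 1.287 × 3.0167 = 414.8509

414.851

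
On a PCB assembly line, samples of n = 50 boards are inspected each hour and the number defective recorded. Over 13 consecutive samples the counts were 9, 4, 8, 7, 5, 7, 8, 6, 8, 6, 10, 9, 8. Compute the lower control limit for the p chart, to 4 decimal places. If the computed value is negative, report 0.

0.0000

p̄ = Σdᵢ / (k·n) = 95 / (13 × 50) = 0.14615
LCL = p̄ − 3·√(p̄(1−p̄)/n) = 0.14615 − 3 × 0.04996 = -0.00372 → 0 (negative, so LCL = 0)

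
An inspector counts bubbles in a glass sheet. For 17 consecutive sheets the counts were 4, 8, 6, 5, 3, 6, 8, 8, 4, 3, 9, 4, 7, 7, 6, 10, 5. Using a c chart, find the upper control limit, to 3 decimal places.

c̄ = (4 + 8 + 6 + 5 + 3 + 6 + 8 + 8 + 4 + 3 + 9 + 4 + 7 + 7 + 6 + 10 + 5) / 17 = 103 / 17 = 6.0588
UCL = c̄ + 3√c̄ = 6.0588 + 3 × √6.0588 = 6.0588 + 3 × 2.4615 = 13.4432

13.443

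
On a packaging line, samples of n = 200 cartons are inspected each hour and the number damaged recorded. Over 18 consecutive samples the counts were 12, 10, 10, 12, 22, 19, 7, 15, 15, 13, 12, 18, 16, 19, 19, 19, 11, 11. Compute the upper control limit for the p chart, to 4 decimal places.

p̄ = Σdᵢ / (k·n) = 260 / (18 × 200) = 0.07222
UCL = p̄ + 3·√(p̄(1−p̄)/n) = 0.07222 + 3 × √(0.07222×0.92778/200) = 0.07222 + 3 × 0.01830 = 0.12713

0.1271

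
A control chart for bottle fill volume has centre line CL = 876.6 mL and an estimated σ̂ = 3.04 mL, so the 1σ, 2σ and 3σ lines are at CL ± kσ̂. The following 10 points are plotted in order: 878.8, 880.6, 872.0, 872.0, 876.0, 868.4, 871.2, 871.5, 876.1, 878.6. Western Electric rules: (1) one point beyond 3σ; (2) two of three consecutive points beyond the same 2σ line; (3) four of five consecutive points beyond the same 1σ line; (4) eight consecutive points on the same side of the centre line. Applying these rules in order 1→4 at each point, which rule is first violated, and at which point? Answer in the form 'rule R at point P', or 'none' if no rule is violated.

Zone of each point (C = within 1σ̂, B = 1σ̂–2σ̂, A = 2σ̂–3σ̂, * = beyond 3σ̂; sign = side of CL): 1:+C, 2:+B, 3:-B, 4:-B, 5:-C, 6:-A, 7:-B, 8:-B, 9:-C, 10:+C
Rule 3 (four of five consecutive points beyond the same 1σ limit) is satisfied at point 7.

rule 3 at point 7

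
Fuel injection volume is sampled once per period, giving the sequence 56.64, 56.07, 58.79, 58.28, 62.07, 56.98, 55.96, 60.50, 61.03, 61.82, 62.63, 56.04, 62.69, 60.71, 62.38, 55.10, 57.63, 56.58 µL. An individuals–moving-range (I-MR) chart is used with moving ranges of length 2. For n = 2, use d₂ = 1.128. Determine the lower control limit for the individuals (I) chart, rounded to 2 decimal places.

51.47

X̄ = (56.64 + 56.07 + 58.79 + 58.28 + 62.07 + 56.98 + 55.96 + 60.50 + 61.03 + 61.82 + 62.63 + 56.04 + 62.69 + 60.71 + 62.38 + 55.10 + 57.63 + 56.58) / 18 = 58.9944
Moving ranges: 0.57, 2.72, 0.51, 3.79, 5.09, 1.02, 4.54, 0.53, 0.79, 0.81, 6.59, 6.65, 1.98, 1.67, 7.28, 2.53, 1.05; M̄R̄ = 48.1200 / 17 = 2.8306
LCL = X̄ − 3·M̄R̄/d₂ = 58.9944 − 3 × 2.8306 / 1.128 = 51.4663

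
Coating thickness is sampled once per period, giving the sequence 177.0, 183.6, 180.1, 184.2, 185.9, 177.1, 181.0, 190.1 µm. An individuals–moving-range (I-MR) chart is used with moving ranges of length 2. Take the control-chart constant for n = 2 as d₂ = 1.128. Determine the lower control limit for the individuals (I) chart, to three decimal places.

168.051

X̄ = (177.0 + 183.6 + 180.1 + 184.2 + 185.9 + 177.1 + 181.0 + 190.1) / 8 = 182.3750
Moving ranges: 6.6, 3.5, 4.1, 1.7, 8.8, 3.9, 9.1; M̄R̄ = 37.7000 / 7 = 5.3857
LCL = X̄ − 3·M̄R̄/d₂ = 182.3750 − 3 × 5.3857 / 1.128 = 168.0513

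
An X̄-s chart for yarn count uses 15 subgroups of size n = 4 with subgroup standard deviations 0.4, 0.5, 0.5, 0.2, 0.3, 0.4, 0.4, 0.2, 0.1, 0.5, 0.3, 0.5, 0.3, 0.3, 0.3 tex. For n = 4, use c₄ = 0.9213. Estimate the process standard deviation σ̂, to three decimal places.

0.376

s̄ = (0.4 + 0.5 + 0.5 + 0.2 + 0.3 + 0.4 + 0.4 + 0.2 + 0.1 + 0.5 + 0.3 + 0.5 + 0.3 + 0.3 + 0.3) / 15 = 0.3467
σ̂ = s̄ / c₄ = 0.3467 / 0.9213 = 0.3763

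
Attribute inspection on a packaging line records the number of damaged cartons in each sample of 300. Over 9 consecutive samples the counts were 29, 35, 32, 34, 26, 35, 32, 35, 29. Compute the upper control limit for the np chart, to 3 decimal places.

47.904

p̄ = Σdᵢ / (k·n) = 287 / (9 × 300) = 0.10630
UCL = np̄ + 3·√(np̄(1−p̄)) = 31.8889 + 3 × √(31.8889×0.89370) = 31.8889 + 3 × 5.3385 = 47.9043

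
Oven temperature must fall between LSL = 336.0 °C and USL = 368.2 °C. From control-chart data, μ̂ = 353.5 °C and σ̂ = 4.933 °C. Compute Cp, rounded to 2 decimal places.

Cp = (USL − LSL) / (6σ̂) = (368.2 − 336.0) / (6 × 4.933) = 32.2000 / 29.5980 = 1.0879

1.09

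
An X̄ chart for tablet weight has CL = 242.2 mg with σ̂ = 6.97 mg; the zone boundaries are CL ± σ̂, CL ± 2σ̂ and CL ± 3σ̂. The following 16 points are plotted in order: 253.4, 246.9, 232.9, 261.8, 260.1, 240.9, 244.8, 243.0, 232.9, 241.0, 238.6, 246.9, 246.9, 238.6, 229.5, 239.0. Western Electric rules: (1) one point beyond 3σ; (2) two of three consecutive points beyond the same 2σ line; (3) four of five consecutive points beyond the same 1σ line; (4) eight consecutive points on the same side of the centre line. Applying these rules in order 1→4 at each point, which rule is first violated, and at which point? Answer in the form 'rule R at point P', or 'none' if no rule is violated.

rule 2 at point 5

Zone of each point (C = within 1σ̂, B = 1σ̂–2σ̂, A = 2σ̂–3σ̂, * = beyond 3σ̂; sign = side of CL): 1:+B, 2:+C, 3:-B, 4:+A, 5:+A, 6:-C, 7:+C, 8:+C, 9:-B, 10:-C, 11:-C, 12:+C, 13:+C, 14:-C, 15:-B, 16:-C
Rule 2 (two of three consecutive points beyond the same 2σ limit) is satisfied at point 5.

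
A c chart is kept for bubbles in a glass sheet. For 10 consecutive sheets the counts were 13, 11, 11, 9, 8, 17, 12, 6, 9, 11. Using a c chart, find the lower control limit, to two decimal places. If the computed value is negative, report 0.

0.89

c̄ = (13 + 11 + 11 + 9 + 8 + 17 + 12 + 6 + 9 + 11) / 10 = 107 / 10 = 10.7000
LCL = c̄ − 3√c̄ = 10.7000 − 3 × 3.2711 = 0.8867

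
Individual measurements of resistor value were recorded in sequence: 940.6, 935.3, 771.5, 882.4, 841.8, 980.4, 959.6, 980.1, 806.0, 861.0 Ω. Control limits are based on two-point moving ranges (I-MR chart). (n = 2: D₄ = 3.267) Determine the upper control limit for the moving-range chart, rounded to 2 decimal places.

264.84

Moving ranges: 5.3, 163.8, 110.9, 40.6, 138.6, 20.8, 20.5, 174.1, 55.0; M̄R̄ = 729.6000 / 9 = 81.0667
UCL_MR = D₄·M̄R̄ = 3.267 × 81.0667 = 264.8448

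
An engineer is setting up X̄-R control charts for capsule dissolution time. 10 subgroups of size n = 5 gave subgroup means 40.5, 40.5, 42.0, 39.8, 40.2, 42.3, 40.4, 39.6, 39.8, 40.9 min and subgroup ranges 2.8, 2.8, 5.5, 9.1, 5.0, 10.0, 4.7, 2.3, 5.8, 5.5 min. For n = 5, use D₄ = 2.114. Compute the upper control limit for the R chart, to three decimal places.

11.310

R̄ = (2.8 + 2.8 + 5.5 + 9.1 + 5.0 + 10.0 + 4.7 + 2.3 + 5.8 + 5.5) / 10 = 53.5000 / 10 = 5.3500
UCL_R = D₄·R̄ = 2.114 × 5.3500 = 11.3099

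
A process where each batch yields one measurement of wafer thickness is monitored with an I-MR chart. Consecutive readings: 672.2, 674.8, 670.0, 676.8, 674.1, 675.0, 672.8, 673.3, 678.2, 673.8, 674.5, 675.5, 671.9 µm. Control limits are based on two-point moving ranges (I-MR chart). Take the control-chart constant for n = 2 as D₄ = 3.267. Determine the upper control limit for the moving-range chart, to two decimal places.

9.56

Moving ranges: 2.6, 4.8, 6.8, 2.7, 0.9, 2.2, 0.5, 4.9, 4.4, 0.7, 1.0, 3.6; M̄R̄ = 35.1000 / 12 = 2.9250
UCL_MR = D₄·M̄R̄ = 3.267 × 2.9250 = 9.5560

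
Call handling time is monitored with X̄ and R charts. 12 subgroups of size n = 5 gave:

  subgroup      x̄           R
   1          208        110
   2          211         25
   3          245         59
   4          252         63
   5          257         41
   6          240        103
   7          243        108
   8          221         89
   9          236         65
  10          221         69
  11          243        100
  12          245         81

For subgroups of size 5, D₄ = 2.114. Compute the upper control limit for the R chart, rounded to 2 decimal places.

R̄ = (110 + 25 + 59 + 63 + 41 + 103 + 108 + 89 + 65 + 69 + 100 + 81) / 12 = 913.0000 / 12 = 76.0833
UCL_R = D₄·R̄ = 2.114 × 76.0833 = 160.8402

160.84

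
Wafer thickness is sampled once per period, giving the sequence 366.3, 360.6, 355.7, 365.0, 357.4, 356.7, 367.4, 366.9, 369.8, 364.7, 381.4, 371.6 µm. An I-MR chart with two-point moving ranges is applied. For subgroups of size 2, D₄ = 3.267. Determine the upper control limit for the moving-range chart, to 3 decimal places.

21.948

Moving ranges: 5.7, 4.9, 9.3, 7.6, 0.7, 10.7, 0.5, 2.9, 5.1, 16.7, 9.8; M̄R̄ = 73.9000 / 11 = 6.7182
UCL_MR = D₄·M̄R̄ = 3.267 × 6.7182 = 21.9483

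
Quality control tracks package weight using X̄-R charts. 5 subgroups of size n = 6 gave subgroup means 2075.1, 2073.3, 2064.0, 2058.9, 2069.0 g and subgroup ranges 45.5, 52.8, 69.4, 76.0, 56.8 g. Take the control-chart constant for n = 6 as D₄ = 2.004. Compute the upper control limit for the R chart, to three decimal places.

120.440

R̄ = (45.5 + 52.8 + 69.4 + 76.0 + 56.8) / 5 = 300.5000 / 5 = 60.1000
UCL_R = D₄·R̄ = 2.004 × 60.1000 = 120.4404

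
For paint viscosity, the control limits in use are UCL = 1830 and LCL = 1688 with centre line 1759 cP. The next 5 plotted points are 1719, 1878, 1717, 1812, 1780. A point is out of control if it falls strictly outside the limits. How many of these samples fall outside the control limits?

Compare each point to [1688, 1830]: sample 2 = 1878 > UCL.

1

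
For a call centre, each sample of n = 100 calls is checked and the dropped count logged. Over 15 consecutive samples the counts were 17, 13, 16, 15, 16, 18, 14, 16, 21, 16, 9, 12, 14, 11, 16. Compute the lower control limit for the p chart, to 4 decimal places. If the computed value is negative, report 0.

p̄ = Σdᵢ / (k·n) = 224 / (15 × 100) = 0.14933
LCL = p̄ − 3·√(p̄(1−p̄)/n) = 0.14933 − 3 × 0.03564 = 0.04241

0.0424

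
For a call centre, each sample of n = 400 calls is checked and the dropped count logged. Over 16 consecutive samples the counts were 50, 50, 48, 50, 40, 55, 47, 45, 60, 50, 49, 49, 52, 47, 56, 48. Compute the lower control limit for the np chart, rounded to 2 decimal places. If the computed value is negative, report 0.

p̄ = Σdᵢ / (k·n) = 796 / (16 × 400) = 0.12437
LCL = np̄ − 3·√(np̄(1−p̄)) = 49.7500 − 3 × 6.6002 = 29.9495

29.95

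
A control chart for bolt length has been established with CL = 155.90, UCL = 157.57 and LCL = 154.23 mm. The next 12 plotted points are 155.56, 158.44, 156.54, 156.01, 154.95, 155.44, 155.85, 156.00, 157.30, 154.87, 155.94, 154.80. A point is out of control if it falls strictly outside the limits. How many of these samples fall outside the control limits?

Compare each point to [154.23, 157.57]: sample 2 = 158.44 > UCL.

1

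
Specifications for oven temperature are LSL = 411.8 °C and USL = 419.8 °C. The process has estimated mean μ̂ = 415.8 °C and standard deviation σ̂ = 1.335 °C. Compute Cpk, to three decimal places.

0.999

Cpu = (USL − μ̂) / (3σ̂) = (419.8 − 415.8) / (3 × 1.335) = 0.9988; Cpl = (μ̂ − LSL) / (3σ̂) = (415.8 − 411.8) / (3 × 1.335) = 0.9988; Cpk = min(Cpu, Cpl) = 0.9988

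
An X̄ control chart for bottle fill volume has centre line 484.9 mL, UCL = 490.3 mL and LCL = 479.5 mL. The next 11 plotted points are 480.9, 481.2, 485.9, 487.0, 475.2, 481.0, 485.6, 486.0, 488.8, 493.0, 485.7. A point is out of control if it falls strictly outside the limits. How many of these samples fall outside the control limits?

Compare each point to [479.5, 490.3]: sample 5 = 475.2 < LCL; sample 10 = 493.0 > UCL.

2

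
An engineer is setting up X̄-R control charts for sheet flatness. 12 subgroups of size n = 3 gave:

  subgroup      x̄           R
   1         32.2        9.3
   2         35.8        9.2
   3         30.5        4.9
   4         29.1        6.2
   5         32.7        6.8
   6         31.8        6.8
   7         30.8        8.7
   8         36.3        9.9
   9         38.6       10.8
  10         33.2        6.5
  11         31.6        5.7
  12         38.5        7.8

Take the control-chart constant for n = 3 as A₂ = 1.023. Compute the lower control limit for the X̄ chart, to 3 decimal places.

25.531

X̄̄ = (32.2 + 35.8 + 30.5 + 29.1 + 32.7 + 31.8 + 30.8 + 36.3 + 38.6 + 33.2 + 31.6 + 38.5) / 12 = 401.1000 / 12 = 33.4250
R̄ = (9.3 + 9.2 + 4.9 + 6.2 + 6.8 + 6.8 + 8.7 + 9.9 + 10.8 + 6.5 + 5.7 + 7.8) / 12 = 92.6000 / 12 = 7.7167
LCL = X̄̄ − A₂·R̄ = 33.4250 − 1.023 × 7.7167 = 25.5309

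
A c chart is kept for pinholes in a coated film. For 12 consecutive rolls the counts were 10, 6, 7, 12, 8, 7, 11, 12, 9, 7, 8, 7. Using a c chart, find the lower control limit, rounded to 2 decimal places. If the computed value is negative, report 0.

0.00

c̄ = (10 + 6 + 7 + 12 + 8 + 7 + 11 + 12 + 9 + 7 + 8 + 7) / 12 = 104 / 12 = 8.6667
LCL = c̄ − 3√c̄ = 8.6667 − 3 × 2.9439 = -0.1651 → 0 (cannot be negative)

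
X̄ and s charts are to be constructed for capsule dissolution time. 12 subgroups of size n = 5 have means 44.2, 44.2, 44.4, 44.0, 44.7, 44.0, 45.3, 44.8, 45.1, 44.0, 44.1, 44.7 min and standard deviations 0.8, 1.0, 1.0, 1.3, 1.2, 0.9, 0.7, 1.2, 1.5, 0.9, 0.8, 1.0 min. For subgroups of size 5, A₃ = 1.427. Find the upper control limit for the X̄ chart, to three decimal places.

45.921

X̄̄ = (44.2 + 44.2 + 44.4 + 44.0 + 44.7 + 44.0 + 45.3 + 44.8 + 45.1 + 44.0 + 44.1 + 44.7) / 12 = 44.4583
s̄ = (0.8 + 1.0 + 1.0 + 1.3 + 1.2 + 0.9 + 0.7 + 1.2 + 1.5 + 0.9 + 0.8 + 1.0) / 12 = 1.0250
UCL = X̄̄ + A₃·s̄ = 44.4583 + 1.427 × 1.0250 = 45.9210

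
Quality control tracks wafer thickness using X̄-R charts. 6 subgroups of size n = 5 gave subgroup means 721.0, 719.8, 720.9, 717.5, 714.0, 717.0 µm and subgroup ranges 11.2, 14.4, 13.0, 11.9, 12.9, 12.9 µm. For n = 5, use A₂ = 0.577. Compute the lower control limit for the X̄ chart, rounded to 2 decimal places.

711.03

X̄̄ = (721.0 + 719.8 + 720.9 + 717.5 + 714.0 + 717.0) / 6 = 4310.2000 / 6 = 718.3667
R̄ = (11.2 + 14.4 + 13.0 + 11.9 + 12.9 + 12.9) / 6 = 76.3000 / 6 = 12.7167
LCL = X̄̄ − A₂·R̄ = 718.3667 − 0.577 × 12.7167 = 711.0291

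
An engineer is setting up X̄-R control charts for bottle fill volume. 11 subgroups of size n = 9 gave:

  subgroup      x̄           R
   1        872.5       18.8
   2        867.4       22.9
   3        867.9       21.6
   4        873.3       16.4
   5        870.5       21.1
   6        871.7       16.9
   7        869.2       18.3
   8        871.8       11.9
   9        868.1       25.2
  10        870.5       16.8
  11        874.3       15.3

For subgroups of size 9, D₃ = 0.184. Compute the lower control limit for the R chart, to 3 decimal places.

R̄ = (18.8 + 22.9 + 21.6 + 16.4 + 21.1 + 16.9 + 18.3 + 11.9 + 25.2 + 16.8 + 15.3) / 11 = 205.2000 / 11 = 18.6545
LCL_R = D₃·R̄ = 0.184 × 18.6545 = 3.4324

3.432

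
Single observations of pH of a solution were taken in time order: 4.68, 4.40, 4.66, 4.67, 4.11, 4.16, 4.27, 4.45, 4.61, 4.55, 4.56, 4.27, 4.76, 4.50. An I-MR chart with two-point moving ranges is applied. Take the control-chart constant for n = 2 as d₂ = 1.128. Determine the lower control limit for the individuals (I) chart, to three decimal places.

X̄ = (4.68 + 4.40 + 4.66 + 4.67 + 4.11 + 4.16 + 4.27 + 4.45 + 4.61 + 4.55 + 4.56 + 4.27 + 4.76 + 4.50) / 14 = 4.4750
Moving ranges: 0.28, 0.26, 0.01, 0.56, 0.05, 0.11, 0.18, 0.16, 0.06, 0.01, 0.29, 0.49, 0.26; M̄R̄ = 2.7200 / 13 = 0.2092
LCL = X̄ − 3·M̄R̄/d₂ = 4.4750 − 3 × 0.2092 / 1.128 = 3.9185

3.919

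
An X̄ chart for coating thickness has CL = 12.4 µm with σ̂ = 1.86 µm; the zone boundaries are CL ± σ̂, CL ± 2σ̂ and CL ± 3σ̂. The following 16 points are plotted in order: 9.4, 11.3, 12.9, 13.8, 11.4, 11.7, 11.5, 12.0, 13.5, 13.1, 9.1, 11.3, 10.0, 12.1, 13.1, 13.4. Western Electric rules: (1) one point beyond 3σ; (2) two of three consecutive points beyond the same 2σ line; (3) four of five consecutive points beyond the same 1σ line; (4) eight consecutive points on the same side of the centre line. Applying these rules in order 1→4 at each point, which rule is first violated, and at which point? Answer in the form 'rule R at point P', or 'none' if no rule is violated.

Zone of each point (C = within 1σ̂, B = 1σ̂–2σ̂, A = 2σ̂–3σ̂, * = beyond 3σ̂; sign = side of CL): 1:-B, 2:-C, 3:+C, 4:+C, 5:-C, 6:-C, 7:-C, 8:-C, 9:+C, 10:+C, 11:-B, 12:-C, 13:-B, 14:-C, 15:+C, 16:+C
No rule fires across all 16 points.

none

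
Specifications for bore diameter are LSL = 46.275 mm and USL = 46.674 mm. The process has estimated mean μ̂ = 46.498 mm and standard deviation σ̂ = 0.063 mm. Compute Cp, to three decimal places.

Cp = (USL − LSL) / (6σ̂) = (46.674 − 46.275) / (6 × 0.063) = 0.3990 / 0.3780 = 1.0556

1.056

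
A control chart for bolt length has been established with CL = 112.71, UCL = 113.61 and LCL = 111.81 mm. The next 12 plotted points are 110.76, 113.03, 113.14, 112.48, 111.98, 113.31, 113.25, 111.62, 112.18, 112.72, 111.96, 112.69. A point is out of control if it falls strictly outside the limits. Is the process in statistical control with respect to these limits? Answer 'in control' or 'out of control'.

Compare each point to [111.81, 113.61]: sample 1 = 110.76 < LCL; sample 8 = 111.62 < LCL.

out of control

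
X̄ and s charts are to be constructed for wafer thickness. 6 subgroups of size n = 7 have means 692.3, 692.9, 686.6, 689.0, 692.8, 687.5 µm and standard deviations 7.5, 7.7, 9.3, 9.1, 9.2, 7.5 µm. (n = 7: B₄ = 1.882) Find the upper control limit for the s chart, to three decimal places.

15.777

s̄ = (7.5 + 7.7 + 9.3 + 9.1 + 9.2 + 7.5) / 6 = 8.3833
UCL_s = B₄·s̄ = 1.882 × 8.3833 = 15.7774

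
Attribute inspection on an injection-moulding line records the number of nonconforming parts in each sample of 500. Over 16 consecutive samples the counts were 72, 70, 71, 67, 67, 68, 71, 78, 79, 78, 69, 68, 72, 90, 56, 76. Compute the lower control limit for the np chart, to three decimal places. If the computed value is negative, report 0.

48.448

p̄ = Σdᵢ / (k·n) = 1152 / (16 × 500) = 0.14400
LCL = np̄ − 3·√(np̄(1−p̄)) = 72.0000 − 3 × 7.8506 = 48.4482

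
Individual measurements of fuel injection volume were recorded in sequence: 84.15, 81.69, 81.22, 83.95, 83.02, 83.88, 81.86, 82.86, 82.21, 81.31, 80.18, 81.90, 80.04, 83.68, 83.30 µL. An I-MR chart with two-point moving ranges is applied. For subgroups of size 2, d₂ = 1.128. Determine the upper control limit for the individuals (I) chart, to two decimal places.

86.29

X̄ = (84.15 + 81.69 + 81.22 + 83.95 + 83.02 + 83.88 + 81.86 + 82.86 + 82.21 + 81.31 + 80.18 + 81.90 + 80.04 + 83.68 + 83.30) / 15 = 82.3500
Moving ranges: 2.46, 0.47, 2.73, 0.93, 0.86, 2.02, 1.00, 0.65, 0.90, 1.13, 1.72, 1.86, 3.64, 0.38; M̄R̄ = 20.7500 / 14 = 1.4821
UCL = X̄ + 3·M̄R̄/d₂ = 82.3500 + 3 × 1.4821 / 1.128 = 86.2919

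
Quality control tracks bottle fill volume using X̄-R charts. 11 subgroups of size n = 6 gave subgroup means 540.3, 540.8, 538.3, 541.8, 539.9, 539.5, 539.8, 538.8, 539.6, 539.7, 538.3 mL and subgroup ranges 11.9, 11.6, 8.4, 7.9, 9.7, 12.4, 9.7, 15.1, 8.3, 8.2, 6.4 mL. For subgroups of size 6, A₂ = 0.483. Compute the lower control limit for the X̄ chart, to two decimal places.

X̄̄ = (540.3 + 540.8 + 538.3 + 541.8 + 539.9 + 539.5 + 539.8 + 538.8 + 539.6 + 539.7 + 538.3) / 11 = 5936.8000 / 11 = 539.7091
R̄ = (11.9 + 11.6 + 8.4 + 7.9 + 9.7 + 12.4 + 9.7 + 15.1 + 8.3 + 8.2 + 6.4) / 11 = 109.6000 / 11 = 9.9636
LCL = X̄̄ − A₂·R̄ = 539.7091 − 0.483 × 9.9636 = 534.8967

534.90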